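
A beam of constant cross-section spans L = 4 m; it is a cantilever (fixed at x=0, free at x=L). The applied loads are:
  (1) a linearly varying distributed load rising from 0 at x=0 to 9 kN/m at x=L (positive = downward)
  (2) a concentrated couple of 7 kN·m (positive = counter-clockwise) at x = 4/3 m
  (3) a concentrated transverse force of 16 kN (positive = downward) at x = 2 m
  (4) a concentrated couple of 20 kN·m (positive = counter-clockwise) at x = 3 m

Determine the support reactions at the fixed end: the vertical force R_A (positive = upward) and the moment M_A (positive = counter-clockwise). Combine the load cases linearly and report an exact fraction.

Load 1 — triangular load w₀=9 kN/m (0→w₀ over full span):
  R_A = w₀L/2 = 9·4/2 = 18 kN
  M_A = w₀L²/3 = 9·4²/3 = 48 kN·m
Load 2 — applied couple M₀=7 kN·m at a=4/3 m (b=L-a=8/3):
  R_A = 0 kN
  M_A = -M₀ = -7 kN·m
Load 3 — point force P=16 kN at a=2 m (b=L-a=2):
  R_A = P = 16 kN
  M_A = Pa = 16·2 = 32 kN·m
Load 4 — applied couple M₀=20 kN·m at a=3 m (b=L-a=1):
  R_A = 0 kN
  M_A = -M₀ = -20 kN·m
Superposition: R_A = 34 kN, M_A = 53 kN·m

R_A = 34 kN, M_A = 53 kN·m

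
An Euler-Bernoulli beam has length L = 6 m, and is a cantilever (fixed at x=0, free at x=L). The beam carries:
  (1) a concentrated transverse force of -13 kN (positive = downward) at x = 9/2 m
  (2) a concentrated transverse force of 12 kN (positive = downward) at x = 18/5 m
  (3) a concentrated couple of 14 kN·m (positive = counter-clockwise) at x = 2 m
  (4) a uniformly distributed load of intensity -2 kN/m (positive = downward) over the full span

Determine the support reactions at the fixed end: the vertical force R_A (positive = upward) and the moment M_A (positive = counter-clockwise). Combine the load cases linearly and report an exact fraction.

Load 1 — point force P=-13 kN at a=9/2 m (b=L-a=3/2):
  R_A = P = (-13) = -13 kN
  M_A = Pa = (-13)·(9/2) = -117/2 kN·m
Load 2 — point force P=12 kN at a=18/5 m (b=L-a=12/5):
  R_A = P = 12 kN
  M_A = Pa = 12·(18/5) = 216/5 kN·m
Load 3 — applied couple M₀=14 kN·m at a=2 m (b=L-a=4):
  R_A = 0 kN
  M_A = -M₀ = -14 kN·m
Load 4 — uniform load w=-2 kN/m over full span:
  R_A = wL = (-2)·6 = -12 kN
  M_A = wL²/2 = (-2)·6²/2 = -36 kN·m
Superposition: R_A = -13 kN, M_A = -653/10 kN·m

R_A = -13 kN, M_A = -653/10 kN·m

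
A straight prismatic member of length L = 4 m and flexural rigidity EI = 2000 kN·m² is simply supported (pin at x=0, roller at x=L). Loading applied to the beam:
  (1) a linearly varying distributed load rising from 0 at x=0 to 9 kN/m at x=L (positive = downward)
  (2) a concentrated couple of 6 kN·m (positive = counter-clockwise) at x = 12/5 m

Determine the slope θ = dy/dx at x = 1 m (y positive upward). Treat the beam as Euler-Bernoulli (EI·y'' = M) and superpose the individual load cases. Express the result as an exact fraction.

θ(1) = -7699/1600000 rad

Load 1 — triangular load w₀=9 kN/m (0→w₀ over full span):
  θ_1 = -w₀(7L⁴-30L²x²+15x⁴)/(360LEI) = -9·(7·4⁴-30·4²·1²+15·1⁴)/(360·4·2000) = -1327/320000 rad
Load 2 — applied couple M₀=6 kN·m at a=12/5 m (b=L-a=8/5):
  θ_2 = (M₀x²/(2L)+C₁)/EI  [x≤a] with C₁=M₀(3b²-L²)/(6L)=-52/25 = (6·1²/(2·4)+(-52/25))/2000 = -133/200000 rad
Superposition: θ = Σ θ_i = -7699/1600000 rad ≈ -0.004812 rad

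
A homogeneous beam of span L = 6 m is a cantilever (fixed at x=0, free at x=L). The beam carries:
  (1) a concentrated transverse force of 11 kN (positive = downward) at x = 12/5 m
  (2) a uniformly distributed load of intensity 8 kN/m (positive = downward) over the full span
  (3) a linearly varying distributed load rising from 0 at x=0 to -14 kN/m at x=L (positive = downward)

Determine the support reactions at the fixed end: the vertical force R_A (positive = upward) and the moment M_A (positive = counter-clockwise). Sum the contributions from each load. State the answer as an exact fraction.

R_A = 17 kN, M_A = 12/5 kN·m

Load 1 — point force P=11 kN at a=12/5 m (b=L-a=18/5):
  R_A = P = 11 kN
  M_A = Pa = 11·(12/5) = 132/5 kN·m
Load 2 — uniform load w=8 kN/m over full span:
  R_A = wL = 8·6 = 48 kN
  M_A = wL²/2 = 8·6²/2 = 144 kN·m
Load 3 — triangular load w₀=-14 kN/m (0→w₀ over full span):
  R_A = w₀L/2 = (-14)·6/2 = -42 kN
  M_A = w₀L²/3 = (-14)·6²/3 = -168 kN·m
Superposition: R_A = 17 kN, M_A = 12/5 kN·m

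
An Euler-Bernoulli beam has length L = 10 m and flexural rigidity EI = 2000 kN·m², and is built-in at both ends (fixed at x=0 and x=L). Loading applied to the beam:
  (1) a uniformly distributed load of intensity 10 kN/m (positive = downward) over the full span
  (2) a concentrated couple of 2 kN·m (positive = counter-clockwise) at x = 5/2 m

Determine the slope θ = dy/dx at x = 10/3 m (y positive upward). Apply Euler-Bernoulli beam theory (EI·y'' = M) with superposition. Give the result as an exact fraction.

Load 1 — uniform load w=10 kN/m over full span:
  θ_1 = -wx(L-x)(L-2x)/(12EI) = -10·(10/3)·(10-(10/3))·(10-2·(10/3))/(12·2000) = -5/162 rad
Load 2 — applied couple M₀=2 kN·m at a=5/2 m (b=L-a=15/2):
  θ_2 = (R_Ax²/2 - M_Ax - M₀(x-a))/EI  [x>a] with R_A=9/40, M_A=-3/8 = ((9/40)·(10/3)²/2 - (-3/8)·(10/3) - 2·((10/3)-(5/2)))/2000 = 1/2400 rad
Superposition: θ = Σ θ_i = -1973/64800 rad ≈ -0.030448 rad

θ(10/3) = -1973/64800 rad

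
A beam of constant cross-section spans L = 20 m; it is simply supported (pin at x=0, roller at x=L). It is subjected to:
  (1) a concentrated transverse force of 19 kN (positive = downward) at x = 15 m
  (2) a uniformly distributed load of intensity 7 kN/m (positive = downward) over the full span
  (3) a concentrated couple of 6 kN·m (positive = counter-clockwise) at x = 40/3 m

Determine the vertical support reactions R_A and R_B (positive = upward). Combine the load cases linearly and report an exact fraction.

Load 1 — point force P=19 kN at a=15 m (b=L-a=5):
  R_A = Pb/L = 19·5/20 = 19/4 kN
  R_B = Pa/L = 19·15/20 = 57/4 kN
Load 2 — uniform load w=7 kN/m over full span:
  R_A = wL/2 = 7·20/2 = 70 kN
  R_B = wL/2 = 7·20/2 = 70 kN
Load 3 — applied couple M₀=6 kN·m at a=40/3 m (b=L-a=20/3):
  R_A = M₀/L = 6/20 = 3/10 kN
  R_B = -M₀/L = -6/20 = -3/10 kN
Superposition: R_A = 1501/20 kN, R_B = 1679/20 kN

R_A = 1501/20 kN, R_B = 1679/20 kN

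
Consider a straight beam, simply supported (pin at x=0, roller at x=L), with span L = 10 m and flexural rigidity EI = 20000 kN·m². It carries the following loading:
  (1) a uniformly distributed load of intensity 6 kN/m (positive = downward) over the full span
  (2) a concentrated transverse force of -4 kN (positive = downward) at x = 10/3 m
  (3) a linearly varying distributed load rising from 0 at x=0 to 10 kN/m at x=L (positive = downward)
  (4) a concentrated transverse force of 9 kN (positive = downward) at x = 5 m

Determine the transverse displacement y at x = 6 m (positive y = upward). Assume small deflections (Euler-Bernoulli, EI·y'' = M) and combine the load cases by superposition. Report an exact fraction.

Load 1 — uniform load w=6 kN/m over full span:
  y_1 = -wx(L³-2Lx²+x³)/(24EI) = -6·6·(10³-2·10·6²+6³)/(24·20000) = -93/2500 m
Load 2 — point force P=-4 kN at a=10/3 m (b=L-a=20/3):
  y_2 = -Pa(L-x)(2Lx-a²-x²)/(6LEI)  [x>a] = -(-4)·(10/3)·(10-6)·(2·10·6-(10/3)²-6²)/(6·10·20000) = 164/50625 m
Load 3 — triangular load w₀=10 kN/m (0→w₀ over full span):
  y_3 = -w₀x(7L⁴-10L²x²+3x⁴)/(360LEI) = -10·6·(7·10⁴-10·10²·6²+3·6⁴)/(360·10·20000) = -296/9375 m
Load 4 — point force P=9 kN at a=5 m (b=L-a=5):
  y_4 = -Pa(L-x)(2Lx-a²-x²)/(6LEI)  [x>a] = -9·5·(10-6)·(2·10·6-5²-6²)/(6·10·20000) = -177/20000 m
Superposition: y = Σ y_i = -602509/8100000 m ≈ -0.074384 m

y(6) = -602509/8100000 m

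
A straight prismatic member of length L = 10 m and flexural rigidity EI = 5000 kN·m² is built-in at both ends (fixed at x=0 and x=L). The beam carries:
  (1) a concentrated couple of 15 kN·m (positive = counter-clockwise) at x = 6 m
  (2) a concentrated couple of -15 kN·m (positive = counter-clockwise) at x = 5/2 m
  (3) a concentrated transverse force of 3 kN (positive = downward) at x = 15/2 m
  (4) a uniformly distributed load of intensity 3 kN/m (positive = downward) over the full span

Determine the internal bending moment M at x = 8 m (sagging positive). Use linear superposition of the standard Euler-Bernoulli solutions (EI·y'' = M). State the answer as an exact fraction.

Load 1 — applied couple M₀=15 kN·m at a=6 m (b=L-a=4):
  M_1 = R_Ax - M_A - M₀  [x>a] with R_A=54/25, M_A=24/5 = (54/25)·8 - (24/5) - 15 = -63/25 kN·m
Load 2 — applied couple M₀=-15 kN·m at a=5/2 m (b=L-a=15/2):
  M_2 = R_Ax - M_A - M₀  [x>a] with R_A=-27/16, M_A=45/16 = (-27/16)·8 - (45/16) - (-15) = -21/16 kN·m
Load 3 — point force P=3 kN at a=15/2 m (b=L-a=5/2):
  M_3 = Pa²(a+3b)(L-x)/L³ - Pa²b/L²  [x>a] = 3·(15/2)²·((15/2)+3·(5/2))·(10-8)/10³ - 3·(15/2)²·(5/2)/10² = 27/32 kN·m
Load 4 — uniform load w=3 kN/m over full span:
  M_4 = wLx/2 - wL²/12 - wx²/2 = 3·10·8/2 - 3·10²/12 - 3·8²/2 = -1 kN·m
Superposition: M = Σ M_i = -3191/800 kN·m ≈ -3.988750 kN·m

M(8) = -3191/800 kN·m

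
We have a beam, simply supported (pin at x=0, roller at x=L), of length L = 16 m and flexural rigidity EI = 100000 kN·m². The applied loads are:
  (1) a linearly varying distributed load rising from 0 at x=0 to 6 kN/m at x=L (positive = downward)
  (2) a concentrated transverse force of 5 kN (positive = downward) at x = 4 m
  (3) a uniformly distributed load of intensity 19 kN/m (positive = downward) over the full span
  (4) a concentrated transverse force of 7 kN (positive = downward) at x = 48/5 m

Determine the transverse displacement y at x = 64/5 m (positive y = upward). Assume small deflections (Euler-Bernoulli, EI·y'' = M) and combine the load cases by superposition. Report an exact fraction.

Load 1 — triangular load w₀=6 kN/m (0→w₀ over full span):
  y_1 = -w₀x(7L⁴-10L²x²+3x⁴)/(360LEI) = -6·(64/5)·(7·16⁴-10·16²·(64/5)²+3·(64/5)⁴)/(360·16·100000) = -780288/48828125 m
Load 2 — point force P=5 kN at a=4 m (b=L-a=12):
  y_2 = -Pa(L-x)(2Lx-a²-x²)/(6LEI)  [x>a] = -5·4·(16-(64/5))·(2·16·(64/5)-4²-(64/5)²)/(6·16·100000) = -359/234375 m
Load 3 — uniform load w=19 kN/m over full span:
  y_3 = -wx(L³-2Lx²+x³)/(24EI) = -19·(64/5)·(16³-2·16·(64/5)²+(64/5)³)/(24·100000) = -564224/5859375 m
Load 4 — point force P=7 kN at a=48/5 m (b=L-a=32/5):
  y_4 = -Pa(L-x)(2Lx-a²-x²)/(6LEI)  [x>a] = -7·(48/5)·(16-(64/5))·(2·16·(64/5)-(48/5)²-(64/5)²)/(6·16·100000) = -1344/390625 m
Superposition: y = Σ y_i = -17174839/146484375 m ≈ -0.117247 m

y(64/5) = -17174839/146484375 m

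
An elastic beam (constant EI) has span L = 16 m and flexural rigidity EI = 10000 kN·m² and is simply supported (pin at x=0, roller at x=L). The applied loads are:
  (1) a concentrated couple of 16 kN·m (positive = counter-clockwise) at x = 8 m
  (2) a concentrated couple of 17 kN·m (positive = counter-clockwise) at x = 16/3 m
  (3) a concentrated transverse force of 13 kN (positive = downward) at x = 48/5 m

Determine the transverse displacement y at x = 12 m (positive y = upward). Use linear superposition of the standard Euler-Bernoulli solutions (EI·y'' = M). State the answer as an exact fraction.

y(12) = -352807/5625000 m

Load 1 — applied couple M₀=16 kN·m at a=8 m (b=L-a=8):
  y_1 = (M₀x³/(6L)-M₀(x-a)²/2+C₁x)/EI  [x>a] with C₁=M₀(3b²-L²)/(6L)=-32/3 = (16·12³/(6·16)-16·(12-8)²/2+(-32/3)·12)/10000 = 2/625 m
Load 2 — applied couple M₀=17 kN·m at a=16/3 m (b=L-a=32/3):
  y_2 = (M₀x³/(6L)-M₀(x-a)²/2+C₁x)/EI  [x>a] with C₁=M₀(3b²-L²)/(6L)=136/9 = (17·12³/(6·16)-17·(12-(16/3))²/2+(136/9)·12)/10000 = 493/45000 m
Load 3 — point force P=13 kN at a=48/5 m (b=L-a=32/5):
  y_3 = -Pa(L-x)(2Lx-a²-x²)/(6LEI)  [x>a] = -13·(48/5)·(16-12)·(2·16·12-(48/5)²-12²)/(6·16·10000) = -6006/78125 m
Superposition: y = Σ y_i = -352807/5625000 m ≈ -0.062721 m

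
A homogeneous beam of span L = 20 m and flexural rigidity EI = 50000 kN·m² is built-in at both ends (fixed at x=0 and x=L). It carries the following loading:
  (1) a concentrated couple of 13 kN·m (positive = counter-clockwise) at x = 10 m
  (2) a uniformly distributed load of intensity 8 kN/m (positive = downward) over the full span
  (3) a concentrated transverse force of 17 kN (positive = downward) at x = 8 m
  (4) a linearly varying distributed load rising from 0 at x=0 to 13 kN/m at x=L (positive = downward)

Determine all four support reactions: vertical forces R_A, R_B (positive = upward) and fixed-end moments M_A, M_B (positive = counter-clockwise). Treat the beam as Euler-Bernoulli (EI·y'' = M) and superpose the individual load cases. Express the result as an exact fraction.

R_A = 130991/1000 kN, M_A = 49221/100 kN·m, R_B = 176009/1000 kN, M_B = -166817/300 kN·m

Load 1 — applied couple M₀=13 kN·m at a=10 m (b=L-a=10):
  R_A = 6M₀ab/L³ = 6·13·10·10/20³ = 39/40 kN
  M_A = M₀b(2a-b)/L² = 13·10·(2·10-10)/20² = 13/4 kN·m
  R_B = -6M₀ab/L³ = -6·13·10·10/20³ = -39/40 kN
  M_B = M₀a(2b-a)/L² = 13·10·(2·10-10)/20² = 13/4 kN·m
Load 2 — uniform load w=8 kN/m over full span:
  R_A = wL/2 = 8·20/2 = 80 kN
  M_A = wL²/12 = 8·20²/12 = 800/3 kN·m
  R_B = wL/2 = 8·20/2 = 80 kN
  M_B = -wL²/12 = -8·20²/12 = -800/3 kN·m
Load 3 — point force P=17 kN at a=8 m (b=L-a=12):
  R_A = Pb²(3a+b)/L³ = 17·12²·(3·8+12)/20³ = 1377/125 kN
  M_A = Pab²/L² = 17·8·12²/20² = 1224/25 kN·m
  R_B = Pa²(a+3b)/L³ = 17·8²·(8+3·12)/20³ = 748/125 kN
  M_B = -Pa²b/L² = -17·8²·12/20² = -816/25 kN·m
Load 4 — triangular load w₀=13 kN/m (0→w₀ over full span):
  R_A = 3w₀L/20 = 3·13·20/20 = 39 kN
  M_A = w₀L²/30 = 13·20²/30 = 520/3 kN·m
  R_B = 7w₀L/20 = 7·13·20/20 = 91 kN
  M_B = -w₀L²/20 = -13·20²/20 = -260 kN·m
Superposition: R_A = 130991/1000 kN, M_A = 49221/100 kN·m, R_B = 176009/1000 kN, M_B = -166817/300 kN·m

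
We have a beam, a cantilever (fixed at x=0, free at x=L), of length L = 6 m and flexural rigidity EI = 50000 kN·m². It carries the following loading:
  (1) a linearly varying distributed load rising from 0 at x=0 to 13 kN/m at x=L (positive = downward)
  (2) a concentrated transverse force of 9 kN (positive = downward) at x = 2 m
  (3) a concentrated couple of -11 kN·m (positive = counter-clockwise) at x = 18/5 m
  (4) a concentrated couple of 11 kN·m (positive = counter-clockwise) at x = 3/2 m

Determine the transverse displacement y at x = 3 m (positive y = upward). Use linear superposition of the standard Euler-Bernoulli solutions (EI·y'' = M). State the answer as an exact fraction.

y(3) = -46821/4000000 m

Load 1 — triangular load w₀=13 kN/m (0→w₀ over full span):
  y_1 = (w₀Lx³/12-w₀L²x²/6-w₀x⁵/(120L))/EI = (13·6·3³/12-13·6²·3²/6-13·3⁵/(120·6))/50000 = -42471/4000000 m
Load 2 — point force P=9 kN at a=2 m (b=L-a=4):
  y_2 = -Pa²(3x-a)/(6EI)  [x>a] = -9·2²·(3·3-2)/(6·50000) = -21/25000 m
Load 3 — applied couple M₀=-11 kN·m at a=18/5 m (b=L-a=12/5):
  y_3 = M₀x²/(2EI)  [x≤a] = (-11)·3²/(2·50000) = -99/100000 m
Load 4 — applied couple M₀=11 kN·m at a=3/2 m (b=L-a=9/2):
  y_4 = M₀a(2x-a)/(2EI)  [x>a] = 11·(3/2)·(2·3-(3/2))/(2·50000) = 297/400000 m
Superposition: y = Σ y_i = -46821/4000000 m ≈ -0.011705 m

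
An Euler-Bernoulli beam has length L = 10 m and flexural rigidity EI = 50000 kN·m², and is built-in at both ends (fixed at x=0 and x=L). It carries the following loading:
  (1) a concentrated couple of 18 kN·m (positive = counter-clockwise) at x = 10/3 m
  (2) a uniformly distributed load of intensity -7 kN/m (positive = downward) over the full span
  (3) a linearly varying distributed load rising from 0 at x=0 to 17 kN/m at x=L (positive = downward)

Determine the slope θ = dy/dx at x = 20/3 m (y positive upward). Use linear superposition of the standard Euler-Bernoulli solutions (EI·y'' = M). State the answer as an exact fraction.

θ(20/3) = -11/607500 rad

Load 1 — applied couple M₀=18 kN·m at a=10/3 m (b=L-a=20/3):
  θ_1 = (R_Ax²/2 - M_Ax - M₀(x-a))/EI  [x>a] with R_A=12/5, M_A=0 = ((12/5)·(20/3)²/2 - 0·(20/3) - 18·((20/3)-(10/3)))/50000 = -1/7500 rad
Load 2 — uniform load w=-7 kN/m over full span:
  θ_2 = -wx(L-x)(L-2x)/(12EI) = -(-7)·(20/3)·(10-(20/3))·(10-2·(20/3))/(12·50000) = -7/8100 rad
Load 3 — triangular load w₀=17 kN/m (0→w₀ over full span):
  θ_3 = -w₀(2x(L-x)(L-2x)(x+2L)+x²(L-x)²)/(120LEI) = -17·(2·(20/3)·(10-(20/3))·(10-2·(20/3))·((20/3)+2·10)+(20/3)²·(10-(20/3))²)/(120·10·50000) = 119/121500 rad
Superposition: θ = Σ θ_i = -11/607500 rad ≈ -0.000018 rad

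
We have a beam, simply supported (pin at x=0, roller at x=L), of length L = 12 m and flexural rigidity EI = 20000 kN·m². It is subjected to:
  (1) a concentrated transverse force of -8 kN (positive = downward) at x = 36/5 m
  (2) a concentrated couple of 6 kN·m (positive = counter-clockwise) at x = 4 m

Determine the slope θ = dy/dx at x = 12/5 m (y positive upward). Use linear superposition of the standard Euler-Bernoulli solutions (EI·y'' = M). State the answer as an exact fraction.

Load 1 — point force P=-8 kN at a=36/5 m (b=L-a=24/5):
  θ_1 = -Pb(L²-b²-3x²)/(6LEI)  [x≤a] = -(-8)·(24/5)·(12²-(24/5)²-3·(12/5)²)/(6·12·20000) = 216/78125 rad
Load 2 — applied couple M₀=6 kN·m at a=4 m (b=L-a=8):
  θ_2 = (M₀x²/(2L)+C₁)/EI  [x≤a] with C₁=M₀(3b²-L²)/(6L)=4 = (6·(12/5)²/(2·12)+4)/20000 = 17/62500 rad
Superposition: θ = Σ θ_i = 949/312500 rad ≈ 0.003037 rad

θ(12/5) = 949/312500 rad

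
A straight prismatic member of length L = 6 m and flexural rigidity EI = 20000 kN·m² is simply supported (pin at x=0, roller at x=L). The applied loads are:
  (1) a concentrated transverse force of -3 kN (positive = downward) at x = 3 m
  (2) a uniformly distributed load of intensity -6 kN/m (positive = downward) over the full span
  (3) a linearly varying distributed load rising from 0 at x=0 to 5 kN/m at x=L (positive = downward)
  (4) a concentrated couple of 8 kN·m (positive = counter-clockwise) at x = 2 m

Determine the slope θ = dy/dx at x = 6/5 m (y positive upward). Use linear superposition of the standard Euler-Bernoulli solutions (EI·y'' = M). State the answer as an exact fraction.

θ(6/5) = 51889/30000000 rad

Load 1 — point force P=-3 kN at a=3 m (b=L-a=3):
  θ_1 = -Pb(L²-b²-3x²)/(6LEI)  [x≤a] = -(-3)·3·(6²-3²-3·(6/5)²)/(6·6·20000) = 567/2000000 rad
Load 2 — uniform load w=-6 kN/m over full span:
  θ_2 = -w(L³-6Lx²+4x³)/(24EI) = -(-6)·(6³-6·6·(6/5)²+4·(6/5)³)/(24·20000) = 2673/1250000 rad
Load 3 — triangular load w₀=5 kN/m (0→w₀ over full span):
  θ_3 = -w₀(7L⁴-30L²x²+15x⁴)/(360LEI) = -5·(7·6⁴-30·6²·(6/5)²+15·(6/5)⁴)/(360·6·20000) = -273/312500 rad
Load 4 — applied couple M₀=8 kN·m at a=2 m (b=L-a=4):
  θ_4 = (M₀x²/(2L)+C₁)/EI  [x≤a] with C₁=M₀(3b²-L²)/(6L)=8/3 = (8·(6/5)²/(2·6)+(8/3))/20000 = 17/93750 rad
Superposition: θ = Σ θ_i = 51889/30000000 rad ≈ 0.001730 rad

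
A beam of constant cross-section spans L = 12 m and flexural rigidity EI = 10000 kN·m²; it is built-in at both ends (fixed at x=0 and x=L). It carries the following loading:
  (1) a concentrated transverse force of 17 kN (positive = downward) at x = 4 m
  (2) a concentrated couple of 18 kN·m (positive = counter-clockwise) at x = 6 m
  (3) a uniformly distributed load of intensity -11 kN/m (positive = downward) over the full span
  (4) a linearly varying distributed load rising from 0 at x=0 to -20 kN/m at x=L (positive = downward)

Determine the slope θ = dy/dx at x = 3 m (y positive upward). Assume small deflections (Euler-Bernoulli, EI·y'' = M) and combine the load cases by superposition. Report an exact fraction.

θ(3) = 971/40000 rad

Load 1 — point force P=17 kN at a=4 m (b=L-a=8):
  θ_1 = -Pb²x(2aL-(3a+b)x)/(2L³EI)  [x≤a] = -17·8²·3·(2·4·12-(3·4+8)·3)/(2·12³·10000) = -17/5000 rad
Load 2 — applied couple M₀=18 kN·m at a=6 m (b=L-a=6):
  θ_2 = (R_Ax²/2 - M_Ax)/EI  [x≤a] with R_A=9/4, M_A=9/2 = ((9/4)·3²/2 - (9/2)·3)/10000 = -27/80000 rad
Load 3 — uniform load w=-11 kN/m over full span:
  θ_3 = -wx(L-x)(L-2x)/(12EI) = -(-11)·3·(12-3)·(12-2·3)/(12·10000) = 297/20000 rad
Load 4 — triangular load w₀=-20 kN/m (0→w₀ over full span):
  θ_4 = -w₀(2x(L-x)(L-2x)(x+2L)+x²(L-x)²)/(120LEI) = -(-20)·(2·3·(12-3)·(12-2·3)·(3+2·12)+3²·(12-3)²)/(120·12·10000) = 1053/80000 rad
Superposition: θ = Σ θ_i = 971/40000 rad ≈ 0.024275 rad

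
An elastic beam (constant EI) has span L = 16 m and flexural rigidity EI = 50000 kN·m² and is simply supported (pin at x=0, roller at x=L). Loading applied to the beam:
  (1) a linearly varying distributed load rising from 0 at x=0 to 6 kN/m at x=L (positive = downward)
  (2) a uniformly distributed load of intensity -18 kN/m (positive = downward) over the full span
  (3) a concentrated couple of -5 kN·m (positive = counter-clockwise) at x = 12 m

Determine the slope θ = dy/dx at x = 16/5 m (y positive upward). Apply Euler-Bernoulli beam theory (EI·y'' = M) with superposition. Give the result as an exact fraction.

Load 1 — triangular load w₀=6 kN/m (0→w₀ over full span):
  θ_1 = -w₀(7L⁴-30L²x²+15x⁴)/(360LEI) = -6·(7·16⁴-30·16²·(16/5)²+15·(16/5)⁴)/(360·16·50000) = -46592/5859375 rad
Load 2 — uniform load w=-18 kN/m over full span:
  θ_2 = -w(L³-6Lx²+4x³)/(24EI) = -(-18)·(16³-6·16·(16/5)²+4·(16/5)³)/(24·50000) = 19008/390625 rad
Load 3 — applied couple M₀=-5 kN·m at a=12 m (b=L-a=4):
  θ_3 = (M₀x²/(2L)+C₁)/EI  [x≤a] with C₁=M₀(3b²-L²)/(6L)=65/6 = ((-5)·(16/5)²/(2·16)+(65/6))/50000 = 277/1500000 rad
Superposition: θ = Σ θ_i = 7667521/187500000 rad ≈ 0.040893 rad

θ(16/5) = 7667521/187500000 rad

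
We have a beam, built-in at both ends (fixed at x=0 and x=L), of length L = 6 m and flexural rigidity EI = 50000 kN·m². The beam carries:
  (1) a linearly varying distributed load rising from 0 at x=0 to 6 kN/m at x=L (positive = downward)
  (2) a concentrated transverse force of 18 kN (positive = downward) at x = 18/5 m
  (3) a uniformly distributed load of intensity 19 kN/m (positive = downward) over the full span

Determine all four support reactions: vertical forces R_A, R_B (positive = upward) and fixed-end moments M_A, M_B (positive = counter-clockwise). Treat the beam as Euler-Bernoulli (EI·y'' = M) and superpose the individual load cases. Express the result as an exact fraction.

Load 1 — triangular load w₀=6 kN/m (0→w₀ over full span):
  R_A = 3w₀L/20 = 3·6·6/20 = 27/5 kN
  M_A = w₀L²/30 = 6·6²/30 = 36/5 kN·m
  R_B = 7w₀L/20 = 7·6·6/20 = 63/5 kN
  M_B = -w₀L²/20 = -6·6²/20 = -54/5 kN·m
Load 2 — point force P=18 kN at a=18/5 m (b=L-a=12/5):
  R_A = Pb²(3a+b)/L³ = 18·(12/5)²·(3·(18/5)+(12/5))/6³ = 792/125 kN
  M_A = Pab²/L² = 18·(18/5)·(12/5)²/6² = 1296/125 kN·m
  R_B = Pa²(a+3b)/L³ = 18·(18/5)²·((18/5)+3·(12/5))/6³ = 1458/125 kN
  M_B = -Pa²b/L² = -18·(18/5)²·(12/5)/6² = -1944/125 kN·m
Load 3 — uniform load w=19 kN/m over full span:
  R_A = wL/2 = 19·6/2 = 57 kN
  M_A = wL²/12 = 19·6²/12 = 57 kN·m
  R_B = wL/2 = 19·6/2 = 57 kN
  M_B = -wL²/12 = -19·6²/12 = -57 kN·m
Superposition: R_A = 8592/125 kN, M_A = 9321/125 kN·m, R_B = 10158/125 kN, M_B = -10419/125 kN·m

R_A = 8592/125 kN, M_A = 9321/125 kN·m, R_B = 10158/125 kN, M_B = -10419/125 kN·m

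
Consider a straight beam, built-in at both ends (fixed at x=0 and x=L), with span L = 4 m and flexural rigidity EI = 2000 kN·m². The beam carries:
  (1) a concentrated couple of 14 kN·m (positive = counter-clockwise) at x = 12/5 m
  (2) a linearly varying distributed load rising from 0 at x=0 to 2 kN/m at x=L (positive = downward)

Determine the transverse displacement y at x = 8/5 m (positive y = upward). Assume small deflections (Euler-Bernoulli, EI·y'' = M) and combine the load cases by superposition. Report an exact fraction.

Load 1 — applied couple M₀=14 kN·m at a=12/5 m (b=L-a=8/5):
  y_1 = (R_Ax³/6 - M_Ax²/2)/EI  [x≤a] with R_A=126/25, M_A=112/25 = ((126/25)·(8/5)³/6 - (112/25)·(8/5)²/2)/2000 = -448/390625 m
Load 2 — triangular load w₀=2 kN/m (0→w₀ over full span):
  y_2 = -w₀x²(L-x)²(x+2L)/(120LEI) = -2·(8/5)²·(4-(8/5))²·((8/5)+2·4)/(120·4·2000) = -576/1953125 m
Superposition: y = Σ y_i = -2816/1953125 m ≈ -0.001442 m

y(8/5) = -2816/1953125 m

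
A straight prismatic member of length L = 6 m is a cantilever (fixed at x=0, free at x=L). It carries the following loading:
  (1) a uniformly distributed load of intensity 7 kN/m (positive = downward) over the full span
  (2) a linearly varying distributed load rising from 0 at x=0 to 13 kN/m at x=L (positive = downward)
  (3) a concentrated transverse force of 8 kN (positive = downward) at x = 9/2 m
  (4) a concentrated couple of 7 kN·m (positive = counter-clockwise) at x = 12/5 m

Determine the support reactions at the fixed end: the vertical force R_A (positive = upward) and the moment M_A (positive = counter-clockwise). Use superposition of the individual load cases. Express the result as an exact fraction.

R_A = 89 kN, M_A = 311 kN·m

Load 1 — uniform load w=7 kN/m over full span:
  R_A = wL = 7·6 = 42 kN
  M_A = wL²/2 = 7·6²/2 = 126 kN·m
Load 2 — triangular load w₀=13 kN/m (0→w₀ over full span):
  R_A = w₀L/2 = 13·6/2 = 39 kN
  M_A = w₀L²/3 = 13·6²/3 = 156 kN·m
Load 3 — point force P=8 kN at a=9/2 m (b=L-a=3/2):
  R_A = P = 8 kN
  M_A = Pa = 8·(9/2) = 36 kN·m
Load 4 — applied couple M₀=7 kN·m at a=12/5 m (b=L-a=18/5):
  R_A = 0 kN
  M_A = -M₀ = -7 kN·m
Superposition: R_A = 89 kN, M_A = 311 kN·m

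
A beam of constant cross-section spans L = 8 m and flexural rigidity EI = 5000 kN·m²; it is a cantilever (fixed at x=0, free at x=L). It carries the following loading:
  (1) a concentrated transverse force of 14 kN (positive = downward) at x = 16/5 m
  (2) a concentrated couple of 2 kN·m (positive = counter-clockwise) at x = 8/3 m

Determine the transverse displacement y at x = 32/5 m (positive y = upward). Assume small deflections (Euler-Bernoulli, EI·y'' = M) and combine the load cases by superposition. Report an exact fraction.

y(32/5) = -9992/140625 m

Load 1 — point force P=14 kN at a=16/5 m (b=L-a=24/5):
  y_1 = -Pa²(3x-a)/(6EI)  [x>a] = -14·(16/5)²·(3·(32/5)-(16/5))/(6·5000) = -3584/46875 m
Load 2 — applied couple M₀=2 kN·m at a=8/3 m (b=L-a=16/3):
  y_2 = M₀a(2x-a)/(2EI)  [x>a] = 2·(8/3)·(2·(32/5)-(8/3))/(2·5000) = 152/28125 m
Superposition: y = Σ y_i = -9992/140625 m ≈ -0.071054 m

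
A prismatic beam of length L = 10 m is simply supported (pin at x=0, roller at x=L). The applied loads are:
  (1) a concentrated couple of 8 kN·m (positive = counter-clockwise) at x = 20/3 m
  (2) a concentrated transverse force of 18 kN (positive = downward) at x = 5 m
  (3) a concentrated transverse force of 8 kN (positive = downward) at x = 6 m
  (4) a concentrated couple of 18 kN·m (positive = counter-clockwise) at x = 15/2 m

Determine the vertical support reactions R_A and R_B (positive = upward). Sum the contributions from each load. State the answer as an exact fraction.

R_A = 74/5 kN, R_B = 56/5 kN

Load 1 — applied couple M₀=8 kN·m at a=20/3 m (b=L-a=10/3):
  R_A = M₀/L = 8/10 = 4/5 kN
  R_B = -M₀/L = -8/10 = -4/5 kN
Load 2 — point force P=18 kN at a=5 m (b=L-a=5):
  R_A = Pb/L = 18·5/10 = 9 kN
  R_B = Pa/L = 18·5/10 = 9 kN
Load 3 — point force P=8 kN at a=6 m (b=L-a=4):
  R_A = Pb/L = 8·4/10 = 16/5 kN
  R_B = Pa/L = 8·6/10 = 24/5 kN
Load 4 — applied couple M₀=18 kN·m at a=15/2 m (b=L-a=5/2):
  R_A = M₀/L = 18/10 = 9/5 kN
  R_B = -M₀/L = -18/10 = -9/5 kN
Superposition: R_A = 74/5 kN, R_B = 56/5 kN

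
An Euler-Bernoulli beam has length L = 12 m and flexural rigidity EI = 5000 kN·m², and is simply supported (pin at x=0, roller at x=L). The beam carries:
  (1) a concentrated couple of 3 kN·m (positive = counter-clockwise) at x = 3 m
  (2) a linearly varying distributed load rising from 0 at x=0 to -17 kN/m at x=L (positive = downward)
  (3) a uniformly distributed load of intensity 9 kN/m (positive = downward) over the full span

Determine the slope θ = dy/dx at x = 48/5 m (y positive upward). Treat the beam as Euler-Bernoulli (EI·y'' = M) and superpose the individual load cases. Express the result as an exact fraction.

θ(48/5) = 74457/25000000 rad

Load 1 — applied couple M₀=3 kN·m at a=3 m (b=L-a=9):
  θ_1 = (M₀x²/(2L)-M₀(x-a)+C₁)/EI  [x>a] with C₁=M₀(3b²-L²)/(6L)=33/8 = (3·(48/5)²/(2·12)-3·((48/5)-3)+(33/8))/5000 = -831/1000000 rad
Load 2 — triangular load w₀=-17 kN/m (0→w₀ over full span):
  θ_2 = -w₀(7L⁴-30L²x²+15x⁴)/(360LEI) = -(-17)·(7·12⁴-30·12²·(48/5)²+15·(48/5)⁴)/(360·12·5000) = -38607/390625 rad
Load 3 — uniform load w=9 kN/m over full span:
  θ_3 = -w(L³-6Lx²+4x³)/(24EI) = -9·(12³-6·12·(48/5)²+4·(48/5)³)/(24·5000) = 8019/78125 rad
Superposition: θ = Σ θ_i = 74457/25000000 rad ≈ 0.002978 rad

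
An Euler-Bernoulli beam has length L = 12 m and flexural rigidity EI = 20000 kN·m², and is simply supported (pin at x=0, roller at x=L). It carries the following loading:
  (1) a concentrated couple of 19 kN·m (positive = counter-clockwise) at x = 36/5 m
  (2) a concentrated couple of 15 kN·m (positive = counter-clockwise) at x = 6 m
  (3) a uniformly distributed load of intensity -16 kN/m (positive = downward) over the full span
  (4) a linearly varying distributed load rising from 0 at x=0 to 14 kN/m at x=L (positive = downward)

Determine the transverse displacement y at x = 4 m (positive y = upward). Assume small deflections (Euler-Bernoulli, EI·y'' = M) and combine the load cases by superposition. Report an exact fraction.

y(4) = 26037/250000 m

Load 1 — applied couple M₀=19 kN·m at a=36/5 m (b=L-a=24/5):
  y_1 = (M₀x³/(6L)+C₁x)/EI  [x≤a] with C₁=M₀(3b²-L²)/(6L)=-494/25 = (19·4³/(6·12)+(-494/25)·4)/20000 = -437/140625 m
Load 2 — applied couple M₀=15 kN·m at a=6 m (b=L-a=6):
  y_2 = (M₀x³/(6L)+C₁x)/EI  [x≤a] with C₁=M₀(3b²-L²)/(6L)=-15/2 = (15·4³/(6·12)+(-15/2)·4)/20000 = -1/1200 m
Load 3 — uniform load w=-16 kN/m over full span:
  y_3 = -wx(L³-2Lx²+x³)/(24EI) = -(-16)·4·(12³-2·12·4²+4³)/(24·20000) = 352/1875 m
Load 4 — triangular load w₀=14 kN/m (0→w₀ over full span):
  y_4 = -w₀x(7L⁴-10L²x²+3x⁴)/(360LEI) = -14·4·(7·12⁴-10·12²·4²+3·4⁴)/(360·12·20000) = -448/5625 m
Superposition: y = Σ y_i = 26037/250000 m ≈ 0.104148 m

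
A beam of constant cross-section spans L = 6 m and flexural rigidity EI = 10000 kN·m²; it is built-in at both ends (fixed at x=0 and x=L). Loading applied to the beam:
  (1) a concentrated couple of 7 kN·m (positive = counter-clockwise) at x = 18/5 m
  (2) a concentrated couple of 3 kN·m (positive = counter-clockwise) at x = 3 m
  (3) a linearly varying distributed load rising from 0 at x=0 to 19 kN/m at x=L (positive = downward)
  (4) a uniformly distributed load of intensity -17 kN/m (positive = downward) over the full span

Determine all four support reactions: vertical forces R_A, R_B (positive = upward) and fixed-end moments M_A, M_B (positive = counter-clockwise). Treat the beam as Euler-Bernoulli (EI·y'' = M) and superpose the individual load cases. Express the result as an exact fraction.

Load 1 — applied couple M₀=7 kN·m at a=18/5 m (b=L-a=12/5):
  R_A = 6M₀ab/L³ = 6·7·(18/5)·(12/5)/6³ = 42/25 kN
  M_A = M₀b(2a-b)/L² = 7·(12/5)·(2·(18/5)-(12/5))/6² = 56/25 kN·m
  R_B = -6M₀ab/L³ = -6·7·(18/5)·(12/5)/6³ = -42/25 kN
  M_B = M₀a(2b-a)/L² = 7·(18/5)·(2·(12/5)-(18/5))/6² = 21/25 kN·m
Load 2 — applied couple M₀=3 kN·m at a=3 m (b=L-a=3):
  R_A = 6M₀ab/L³ = 6·3·3·3/6³ = 3/4 kN
  M_A = M₀b(2a-b)/L² = 3·3·(2·3-3)/6² = 3/4 kN·m
  R_B = -6M₀ab/L³ = -6·3·3·3/6³ = -3/4 kN
  M_B = M₀a(2b-a)/L² = 3·3·(2·3-3)/6² = 3/4 kN·m
Load 3 — triangular load w₀=19 kN/m (0→w₀ over full span):
  R_A = 3w₀L/20 = 3·19·6/20 = 171/10 kN
  M_A = w₀L²/30 = 19·6²/30 = 114/5 kN·m
  R_B = 7w₀L/20 = 7·19·6/20 = 399/10 kN
  M_B = -w₀L²/20 = -19·6²/20 = -171/5 kN·m
Load 4 — uniform load w=-17 kN/m over full span:
  R_A = wL/2 = (-17)·6/2 = -51 kN
  M_A = wL²/12 = (-17)·6²/12 = -51 kN·m
  R_B = wL/2 = (-17)·6/2 = -51 kN
  M_B = -wL²/12 = -(-17)·6²/12 = 51 kN·m
Superposition: R_A = -3147/100 kN, M_A = -2521/100 kN·m, R_B = -1353/100 kN, M_B = 1839/100 kN·m

R_A = -3147/100 kN, M_A = -2521/100 kN·m, R_B = -1353/100 kN, M_B = 1839/100 kN·m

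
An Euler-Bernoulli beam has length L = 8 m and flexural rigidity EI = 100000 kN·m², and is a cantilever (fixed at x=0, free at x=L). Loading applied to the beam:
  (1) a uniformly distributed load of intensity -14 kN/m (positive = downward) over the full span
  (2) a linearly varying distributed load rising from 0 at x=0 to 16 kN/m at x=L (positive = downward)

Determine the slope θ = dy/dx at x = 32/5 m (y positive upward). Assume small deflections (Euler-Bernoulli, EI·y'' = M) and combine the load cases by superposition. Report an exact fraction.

θ(32/5) = 10048/5859375 rad

Load 1 — uniform load w=-14 kN/m over full span:
  θ_1 = -wx(x²-3Lx+3L²)/(6EI) = -(-14)·(32/5)·((32/5)²-3·8·(32/5)+3·8²)/(6·100000) = 13888/1171875 rad
Load 2 — triangular load w₀=16 kN/m (0→w₀ over full span):
  θ_2 = (w₀Lx²/4-w₀L²x/3-w₀x⁴/(24L))/EI = (16·8·(32/5)²/4-16·8²·(32/5)/3-16·(32/5)⁴/(24·8))/100000 = -59392/5859375 rad
Superposition: θ = Σ θ_i = 10048/5859375 rad ≈ 0.001715 rad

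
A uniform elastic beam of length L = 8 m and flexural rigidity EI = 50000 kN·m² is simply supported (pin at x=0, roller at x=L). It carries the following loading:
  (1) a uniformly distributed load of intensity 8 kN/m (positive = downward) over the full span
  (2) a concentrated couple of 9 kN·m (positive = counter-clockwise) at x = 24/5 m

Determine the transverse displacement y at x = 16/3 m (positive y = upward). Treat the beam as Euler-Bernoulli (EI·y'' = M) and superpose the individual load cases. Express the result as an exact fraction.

Load 1 — uniform load w=8 kN/m over full span:
  y_1 = -wx(L³-2Lx²+x³)/(24EI) = -8·(16/3)·(8³-2·8·(16/3)²+(16/3)³)/(24·50000) = -5632/759375 m
Load 2 — applied couple M₀=9 kN·m at a=24/5 m (b=L-a=16/5):
  y_2 = (M₀x³/(6L)-M₀(x-a)²/2+C₁x)/EI  [x>a] with C₁=M₀(3b²-L²)/(6L)=-156/25 = (9·(16/3)³/(6·8)-9·((16/3)-(24/5))²/2+(-156/25)·(16/3))/50000 = -86/703125 m
Superposition: y = Σ y_i = -143122/18984375 m ≈ -0.007539 m

y(16/3) = -143122/18984375 m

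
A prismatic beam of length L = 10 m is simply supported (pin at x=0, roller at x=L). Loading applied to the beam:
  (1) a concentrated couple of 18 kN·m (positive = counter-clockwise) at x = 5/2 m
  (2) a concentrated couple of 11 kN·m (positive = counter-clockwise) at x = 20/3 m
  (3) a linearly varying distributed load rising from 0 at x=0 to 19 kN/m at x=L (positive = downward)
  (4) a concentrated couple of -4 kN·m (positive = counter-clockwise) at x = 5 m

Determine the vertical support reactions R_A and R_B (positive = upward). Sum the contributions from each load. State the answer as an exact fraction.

Load 1 — applied couple M₀=18 kN·m at a=5/2 m (b=L-a=15/2):
  R_A = M₀/L = 18/10 = 9/5 kN
  R_B = -M₀/L = -18/10 = -9/5 kN
Load 2 — applied couple M₀=11 kN·m at a=20/3 m (b=L-a=10/3):
  R_A = M₀/L = 11/10 kN
  R_B = -M₀/L = -11/10 kN
Load 3 — triangular load w₀=19 kN/m (0→w₀ over full span):
  R_A = w₀L/6 = 19·10/6 = 95/3 kN
  R_B = w₀L/3 = 19·10/3 = 190/3 kN
Load 4 — applied couple M₀=-4 kN·m at a=5 m (b=L-a=5):
  R_A = M₀/L = (-4)/10 = -2/5 kN
  R_B = -M₀/L = -(-4)/10 = 2/5 kN
Superposition: R_A = 205/6 kN, R_B = 365/6 kN

R_A = 205/6 kN, R_B = 365/6 kN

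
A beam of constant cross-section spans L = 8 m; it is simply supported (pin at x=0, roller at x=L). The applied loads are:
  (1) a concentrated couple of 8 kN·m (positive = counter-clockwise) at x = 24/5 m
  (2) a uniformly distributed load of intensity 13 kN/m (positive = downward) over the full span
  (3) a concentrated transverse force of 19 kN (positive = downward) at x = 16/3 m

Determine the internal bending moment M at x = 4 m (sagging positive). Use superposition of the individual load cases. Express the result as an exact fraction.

Load 1 — applied couple M₀=8 kN·m at a=24/5 m (b=L-a=16/5):
  M_1 = M₀x/L  [x≤a] = 8·4/8 = 4 kN·m
Load 2 — uniform load w=13 kN/m over full span:
  M_2 = wx(L-x)/2 = 13·4·(8-4)/2 = 104 kN·m
Load 3 — point force P=19 kN at a=16/3 m (b=L-a=8/3):
  M_3 = Pbx/L  [x≤a] = 19·(8/3)·4/8 = 76/3 kN·m
Superposition: M = Σ M_i = 400/3 kN·m ≈ 133.333333 kN·m

M(4) = 400/3 kN·m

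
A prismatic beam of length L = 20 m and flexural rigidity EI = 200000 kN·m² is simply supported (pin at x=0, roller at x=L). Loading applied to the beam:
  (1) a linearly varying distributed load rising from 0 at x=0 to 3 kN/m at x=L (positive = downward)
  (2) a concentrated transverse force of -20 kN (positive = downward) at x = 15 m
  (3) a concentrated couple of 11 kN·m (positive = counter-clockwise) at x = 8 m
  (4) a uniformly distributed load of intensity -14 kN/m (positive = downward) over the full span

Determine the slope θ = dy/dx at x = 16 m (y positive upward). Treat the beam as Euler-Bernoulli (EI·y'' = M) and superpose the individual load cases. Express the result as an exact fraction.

Load 1 — triangular load w₀=3 kN/m (0→w₀ over full span):
  θ_1 = -w₀(7L⁴-30L²x²+15x⁴)/(360LEI) = -3·(7·20⁴-30·20²·16²+15·16⁴)/(360·20·200000) = 757/375000 rad
Load 2 — point force P=-20 kN at a=15 m (b=L-a=5):
  θ_2 = -Pa(2L²-6Lx+3x²+a²)/(6LEI)  [x>a] = -(-20)·15·(2·20²-6·20·16+3·16²+15²)/(6·20·200000) = -127/80000 rad
Load 3 — applied couple M₀=11 kN·m at a=8 m (b=L-a=12):
  θ_3 = (M₀x²/(2L)-M₀(x-a)+C₁)/EI  [x>a] with C₁=M₀(3b²-L²)/(6L)=44/15 = (11·16²/(2·20)-11·(16-8)+(44/15))/200000 = -11/150000 rad
Load 4 — uniform load w=-14 kN/m over full span:
  θ_4 = -w(L³-6Lx²+4x³)/(24EI) = -(-14)·(20³-6·20·16²+4·16³)/(24·200000) = -231/12500 rad
Superposition: θ = Σ θ_i = -108733/6000000 rad ≈ -0.018122 rad

θ(16) = -108733/6000000 rad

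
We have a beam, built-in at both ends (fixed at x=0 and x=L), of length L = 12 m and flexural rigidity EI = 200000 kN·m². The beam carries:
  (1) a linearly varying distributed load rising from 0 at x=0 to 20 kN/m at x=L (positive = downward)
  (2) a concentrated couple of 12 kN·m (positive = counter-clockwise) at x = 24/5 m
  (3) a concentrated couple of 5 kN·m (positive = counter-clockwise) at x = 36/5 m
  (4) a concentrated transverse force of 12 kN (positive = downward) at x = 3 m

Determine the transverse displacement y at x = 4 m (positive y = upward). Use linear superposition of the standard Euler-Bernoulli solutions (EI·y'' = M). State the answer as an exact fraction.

Load 1 — triangular load w₀=20 kN/m (0→w₀ over full span):
  y_1 = -w₀x²(L-x)²(x+2L)/(120LEI) = -20·4²·(12-4)²·(4+2·12)/(120·12·200000) = -56/28125 m
Load 2 — applied couple M₀=12 kN·m at a=24/5 m (b=L-a=36/5):
  y_2 = (R_Ax³/6 - M_Ax²/2)/EI  [x≤a] with R_A=36/25, M_A=36/25 = ((36/25)·4³/6 - (36/25)·4²/2)/200000 = 3/156250 m
Load 3 — applied couple M₀=5 kN·m at a=36/5 m (b=L-a=24/5):
  y_3 = (R_Ax³/6 - M_Ax²/2)/EI  [x≤a] with R_A=3/5, M_A=8/5 = ((3/5)·4³/6 - (8/5)·4²/2)/200000 = -1/31250 m
Load 4 — point force P=12 kN at a=3 m (b=L-a=9):
  y_4 = -Pa²(L-x)²(3bL-(3b+a)(L-x))/(6L³EI)  [x>a] = -12·3²·(12-4)²·(3·9·12-(3·9+3)·(12-4))/(6·12³·200000) = -7/25000 m
Superposition: y = Σ y_i = -12847/5625000 m ≈ -0.002284 m

y(4) = -12847/5625000 m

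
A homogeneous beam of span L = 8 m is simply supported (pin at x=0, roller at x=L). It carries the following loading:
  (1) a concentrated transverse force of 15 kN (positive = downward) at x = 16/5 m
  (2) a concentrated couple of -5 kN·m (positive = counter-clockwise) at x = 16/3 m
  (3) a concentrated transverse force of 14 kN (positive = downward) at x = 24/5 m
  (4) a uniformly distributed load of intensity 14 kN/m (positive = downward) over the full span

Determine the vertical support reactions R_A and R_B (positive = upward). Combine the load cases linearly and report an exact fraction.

R_A = 2799/40 kN, R_B = 2841/40 kN

Load 1 — point force P=15 kN at a=16/5 m (b=L-a=24/5):
  R_A = Pb/L = 15·(24/5)/8 = 9 kN
  R_B = Pa/L = 15·(16/5)/8 = 6 kN
Load 2 — applied couple M₀=-5 kN·m at a=16/3 m (b=L-a=8/3):
  R_A = M₀/L = (-5)/8 = -5/8 kN
  R_B = -M₀/L = -(-5)/8 = 5/8 kN
Load 3 — point force P=14 kN at a=24/5 m (b=L-a=16/5):
  R_A = Pb/L = 14·(16/5)/8 = 28/5 kN
  R_B = Pa/L = 14·(24/5)/8 = 42/5 kN
Load 4 — uniform load w=14 kN/m over full span:
  R_A = wL/2 = 14·8/2 = 56 kN
  R_B = wL/2 = 14·8/2 = 56 kN
Superposition: R_A = 2799/40 kN, R_B = 2841/40 kN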